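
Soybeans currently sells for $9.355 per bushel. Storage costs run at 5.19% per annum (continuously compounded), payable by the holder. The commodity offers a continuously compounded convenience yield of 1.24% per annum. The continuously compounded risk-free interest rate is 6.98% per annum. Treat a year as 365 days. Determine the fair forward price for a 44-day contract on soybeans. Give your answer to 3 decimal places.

$9.479 per bushel

Net carry = r + u − y = 0.0698 + 0.0519 − 0.0124 = 0.1093
F = S·e^((r+u−y)T) = 9.355 · e^(0.1093 × 44/365) = 9.355 · e^0.013176
= 9.355 × 1.013263 = $9.479 per bushel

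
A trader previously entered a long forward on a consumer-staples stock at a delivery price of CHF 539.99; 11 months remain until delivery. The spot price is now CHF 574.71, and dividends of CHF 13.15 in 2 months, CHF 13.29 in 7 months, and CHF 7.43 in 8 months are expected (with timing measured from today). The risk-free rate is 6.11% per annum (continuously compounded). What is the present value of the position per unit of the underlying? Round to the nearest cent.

PV(remaining dividends) I = 13.15·e^(−0.0611·2/12) + 13.29·e^(−0.0611·7/12) + 7.43·e^(−0.0611·8/12) = 32.9749
Current forward F = (S − I)·e^(rT) = (574.71 − 32.9749)·e^(0.0611·11/12) = 541.7351 × 1.057606 = 572.9423
Value (long) = (F − K)·e^(−rT) = (572.9423 − 539.99) × 0.945531 = 31.1574
Value = CHF 31.16

CHF 31.16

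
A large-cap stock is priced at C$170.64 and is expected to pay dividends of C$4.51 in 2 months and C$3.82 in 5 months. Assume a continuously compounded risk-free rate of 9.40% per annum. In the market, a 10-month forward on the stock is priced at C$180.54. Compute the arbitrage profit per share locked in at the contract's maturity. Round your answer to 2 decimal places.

C$4.77 per share

PV(dividends) I = 4.51·e^(−0.0940·2/12) + 3.82·e^(−0.0940·5/12) = 8.1132
Fair forward F* = (S − I)·e^(rT) = (170.64 − 8.1132)·e^0.078333 = 162.5268 × 1.081483 = 175.7700
Market C$180.54 > fair 175.7700: forward overpriced → cash-and-carry (borrow at r, buy the stock and collect the dividends, short the forward).
Profit at T = |F_mkt − F*| = |180.54 − 175.7700| = C$4.77 per share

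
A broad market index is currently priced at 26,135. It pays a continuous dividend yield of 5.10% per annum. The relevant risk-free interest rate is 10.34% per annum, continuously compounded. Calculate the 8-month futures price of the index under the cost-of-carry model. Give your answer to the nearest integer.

F = S·e^((r − q)T) = 26135 · e^((0.1034 − 0.0510) × 8/12)
= 26135 · e^0.034933 = 26135 × 1.035550
F = 27,064

27,064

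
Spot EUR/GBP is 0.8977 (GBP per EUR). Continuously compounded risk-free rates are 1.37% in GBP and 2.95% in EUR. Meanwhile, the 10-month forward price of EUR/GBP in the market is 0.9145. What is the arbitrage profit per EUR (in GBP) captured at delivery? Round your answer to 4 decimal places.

0.0285 per EUR (in GBP)

Fair forward: F* = S·e^(carry·T), with carry = (r_GBP − r_EUR) = 0.0137 − 0.0295 = -0.0158
F* = 0.8977 · e^(-0.0158 × 10/12) = 0.8977 · e^-0.013167 = 0.8977 × 0.986919 = 0.8860
Market 0.9145 > fair 0.8860: forward overpriced → cash-and-carry (buy spot, short the forward).
At maturity, profit = |F_mkt − F*| = |0.9145 − 0.8860| = 0.0285 per EUR (in GBP)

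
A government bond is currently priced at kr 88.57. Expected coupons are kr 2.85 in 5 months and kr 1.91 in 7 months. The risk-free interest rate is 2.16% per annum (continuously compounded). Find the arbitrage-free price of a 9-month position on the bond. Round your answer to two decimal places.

PV(coupons) I = 2.85·e^(−0.0216·5/12) + 1.91·e^(−0.0216·7/12)
I = 2.8245 + 1.8861 = 4.7106
F = (S − I)·e^(rT) = (88.57 − 4.7106) · e^(0.0216·9/12)
= 83.8594 · e^0.016200 = 83.8594 × 1.016332 = kr 85.23

kr 85.23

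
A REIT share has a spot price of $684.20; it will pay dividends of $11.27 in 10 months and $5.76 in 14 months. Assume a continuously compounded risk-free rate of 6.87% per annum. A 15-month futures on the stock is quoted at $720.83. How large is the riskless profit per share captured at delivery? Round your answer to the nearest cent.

PV(dividends) I = 11.27·e^(−0.0687·10/12) + 5.76·e^(−0.0687·14/12) = 15.9593
Fair futures F* = (S − I)·e^(rT) = (684.20 − 15.9593)·e^0.085875 = 668.2407 × 1.089670 = 728.1618
Market $720.83 < fair 728.1618: forward underpriced → reverse cash-and-carry (short the stock, invest proceeds at r, pay the dividends, go long the forward).
Profit at T = |F_mkt − F*| = |720.83 − 728.1618| = $7.33 per share

$7.33 per share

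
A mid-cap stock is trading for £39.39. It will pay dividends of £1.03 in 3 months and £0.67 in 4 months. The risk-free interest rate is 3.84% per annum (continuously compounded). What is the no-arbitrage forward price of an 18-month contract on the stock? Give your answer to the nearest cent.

PV(dividends) I = 1.03·e^(−0.0384·3/12) + 0.67·e^(−0.0384·4/12)
I = 1.0202 + 0.6615 = 1.6817
F = (S − I)·e^(rT) = (39.39 − 1.6817) · e^(0.0384·18/12)
= 37.7083 · e^0.057600 = 37.7083 × 1.059291 = £39.94

£39.94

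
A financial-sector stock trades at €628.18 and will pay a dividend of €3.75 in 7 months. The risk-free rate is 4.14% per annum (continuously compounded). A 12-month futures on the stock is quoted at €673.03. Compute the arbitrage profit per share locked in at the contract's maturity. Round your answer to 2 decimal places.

PV(dividends) I = 3.75·e^(−0.0414·7/12) = 3.6605
Fair futures F* = (S − I)·e^(rT) = (628.18 − 3.6605)·e^0.041400 = 624.5195 × 1.042269 = 650.9173
Market €673.03 > fair 650.9173: forward overpriced → cash-and-carry (borrow at r, buy the stock and collect the dividends, short the forward).
Profit at T = |F_mkt − F*| = |673.03 − 650.9173| = €22.11 per share

€22.11 per share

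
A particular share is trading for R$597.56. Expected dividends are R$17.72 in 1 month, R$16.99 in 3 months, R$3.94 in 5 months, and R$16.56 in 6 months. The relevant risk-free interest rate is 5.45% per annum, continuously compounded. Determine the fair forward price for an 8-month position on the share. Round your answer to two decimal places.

PV(dividends) I = 17.72·e^(−0.0545·1/12) + 16.99·e^(−0.0545·3/12) + 3.94·e^(−0.0545·5/12) + 16.56·e^(−0.0545·6/12)
I = 17.6397 + 16.7601 + 3.8515 + 16.1148 = 54.3661
F = (S − I)·e^(rT) = (597.56 − 54.3661) · e^(0.0545·8/12)
= 543.1939 · e^0.036333 = 543.1939 × 1.037001 = R$563.29

R$563.29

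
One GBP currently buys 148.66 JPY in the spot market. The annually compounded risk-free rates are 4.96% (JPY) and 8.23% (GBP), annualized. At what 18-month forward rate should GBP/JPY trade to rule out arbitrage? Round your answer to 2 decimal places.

By covered interest parity, F = S · (1+r_JPY)^T / (1+r_GBP)^T
= 148.66 × 1.075315 / 1.125956 = 148.66 × 0.955024
F = 141.97 JPY per GBP

141.97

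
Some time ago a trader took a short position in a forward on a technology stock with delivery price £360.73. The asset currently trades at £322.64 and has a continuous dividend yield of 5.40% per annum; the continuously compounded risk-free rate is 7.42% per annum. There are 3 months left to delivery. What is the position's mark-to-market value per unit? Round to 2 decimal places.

£35.79

Current fair forward for the remaining 3 months: F = S·e^((r − q)·T), (r − q) = 0.0742 − 0.0540 = 0.0202
F = 322.64 · e^(0.0202 × 3/12) = 322.64 × 1.005063 = 324.2735
Value of long forward = (F − K)·e^(−rT) = (324.2735 − 360.73) · e^(−0.0742·3/12)
= -36.4565 × 0.981621 = -35.79
Short position value = −(long value) = £35.79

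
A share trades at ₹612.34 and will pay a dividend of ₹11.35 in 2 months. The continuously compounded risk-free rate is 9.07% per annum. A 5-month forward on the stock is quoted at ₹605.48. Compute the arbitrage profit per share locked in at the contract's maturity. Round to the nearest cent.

₹18.83 per share

PV(dividends) I = 11.35·e^(−0.0907·2/12) = 11.1797
Fair forward F* = (S − I)·e^(rT) = (612.34 − 11.1797)·e^0.037792 = 601.1603 × 1.038515 = 624.3140
Market ₹605.48 < fair 624.3140: forward underpriced → reverse cash-and-carry (short the stock, invest proceeds at r, pay the dividends, go long the forward).
Profit at T = |F_mkt − F*| = |605.48 − 624.3140| = ₹18.83 per share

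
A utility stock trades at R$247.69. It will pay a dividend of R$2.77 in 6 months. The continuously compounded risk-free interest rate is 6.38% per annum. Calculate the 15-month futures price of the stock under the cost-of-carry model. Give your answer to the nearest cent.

R$265.35

PV(dividends) I = 2.77·e^(−0.0638·6/12)
I = 2.6830
F = (S − I)·e^(rT) = (247.69 − 2.6830) · e^(0.0638·15/12)
= 245.0070 · e^0.079750 = 245.0070 × 1.083016 = R$265.35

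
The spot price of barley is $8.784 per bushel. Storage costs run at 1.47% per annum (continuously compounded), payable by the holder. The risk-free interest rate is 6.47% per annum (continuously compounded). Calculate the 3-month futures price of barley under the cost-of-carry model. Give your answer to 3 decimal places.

$8.960 per bushel

Net carry = r + u − y = 0.0647 + 0.0147 − 0.0000 = 0.0794
F = S·e^((r+u−y)T) = 8.784 · e^(0.0794 × 3/12) = 8.784 · e^0.019850
= 8.784 × 1.020048 = $8.960 per bushel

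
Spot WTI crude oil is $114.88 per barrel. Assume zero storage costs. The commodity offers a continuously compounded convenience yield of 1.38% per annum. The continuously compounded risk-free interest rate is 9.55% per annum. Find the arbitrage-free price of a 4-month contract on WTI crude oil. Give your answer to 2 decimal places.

Net carry = r + u − y = 0.0955 + 0.0000 − 0.0138 = 0.0817
F = S·e^((r+u−y)T) = 114.88 · e^(0.0817 × 4/12) = 114.88 · e^0.027233
= 114.88 × 1.027607 = $118.05 per barrel

$118.05 per barrel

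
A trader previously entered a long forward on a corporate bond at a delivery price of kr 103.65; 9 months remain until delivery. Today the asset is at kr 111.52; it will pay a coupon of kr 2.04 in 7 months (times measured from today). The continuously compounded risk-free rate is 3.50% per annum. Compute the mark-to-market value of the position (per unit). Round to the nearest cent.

kr 8.56

PV(remaining coupons) I = 2.04·e^(−0.0350·7/12) = 1.9988
Current forward F = (S − I)·e^(rT) = (111.52 − 1.9988)·e^(0.0350·9/12) = 109.5212 × 1.026598 = 112.4342
Value (long) = (F − K)·e^(−rT) = (112.4342 − 103.65) × 0.974092 = 8.5566
Value = kr 8.56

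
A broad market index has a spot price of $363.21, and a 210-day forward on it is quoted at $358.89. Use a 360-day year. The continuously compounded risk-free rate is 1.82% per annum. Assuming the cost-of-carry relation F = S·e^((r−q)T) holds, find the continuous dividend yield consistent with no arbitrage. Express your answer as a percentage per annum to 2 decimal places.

From F = S·e^((r−q)T): (r − q) = ln(F/S)/T
ln(358.89/363.21) = ln(0.988106) = -0.011965
(r − q) = -0.011965 / (210/360) = -0.020511
q = r − ln(F/S)/T = 0.0182 + 0.020511 = 0.038711
q = 3.87%

3.87%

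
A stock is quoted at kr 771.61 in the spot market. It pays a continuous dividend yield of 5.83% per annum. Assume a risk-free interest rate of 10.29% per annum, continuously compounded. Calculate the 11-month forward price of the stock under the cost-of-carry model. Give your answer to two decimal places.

F = S·e^((r − q)T) = 771.61 · e^((0.1029 − 0.0583) × 11/12)
= 771.61 · e^0.040883 = 771.61 × 1.041730
F = kr 803.81

kr 803.81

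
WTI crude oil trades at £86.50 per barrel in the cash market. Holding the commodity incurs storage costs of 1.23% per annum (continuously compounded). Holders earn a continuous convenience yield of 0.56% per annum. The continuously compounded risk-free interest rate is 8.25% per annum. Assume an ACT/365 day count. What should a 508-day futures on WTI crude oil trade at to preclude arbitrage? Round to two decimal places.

£97.93 per barrel

Net carry = r + u − y = 0.0825 + 0.0123 − 0.0056 = 0.0892
F = S·e^((r+u−y)T) = 86.50 · e^(0.0892 × 508/365) = 86.50 · e^0.124147
= 86.50 × 1.132182 = £97.93 per barrel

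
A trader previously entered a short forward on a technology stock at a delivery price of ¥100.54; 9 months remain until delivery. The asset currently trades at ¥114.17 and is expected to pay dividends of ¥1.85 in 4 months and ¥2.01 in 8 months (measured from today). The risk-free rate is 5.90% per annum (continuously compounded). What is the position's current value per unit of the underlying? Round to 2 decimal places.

-¥14.24

PV(remaining dividends) I = 1.85·e^(−0.0590·4/12) + 2.01·e^(−0.0590·8/12) = 3.7464
Current forward F = (S − I)·e^(rT) = (114.17 − 3.7464)·e^(0.0590·9/12) = 110.4236 × 1.045244 = 115.4196
Value (long) = (F − K)·e^(−rT) = (115.4196 − 100.54) × 0.956715 = 14.2355
Short position value = −(long value) = -¥14.24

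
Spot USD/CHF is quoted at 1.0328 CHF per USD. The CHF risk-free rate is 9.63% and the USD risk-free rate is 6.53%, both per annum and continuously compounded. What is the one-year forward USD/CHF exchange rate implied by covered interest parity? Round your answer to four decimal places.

1.0653

F = S·e^((r_CHF − r_USD)T) = 1.0328 · e^((0.0963 − 0.0653) × 12/12)
= 1.0328 · e^0.031000 = 1.0328 × 1.031486
F = 1.0653 CHF per USD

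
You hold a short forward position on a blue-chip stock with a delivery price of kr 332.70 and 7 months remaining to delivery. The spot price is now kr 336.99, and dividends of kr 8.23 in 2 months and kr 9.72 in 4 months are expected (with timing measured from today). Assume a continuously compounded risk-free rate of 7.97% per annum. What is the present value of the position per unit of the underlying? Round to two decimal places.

-kr 1.82

PV(remaining dividends) I = 8.23·e^(−0.0797·2/12) + 9.72·e^(−0.0797·4/12) = 17.5866
Current forward F = (S − I)·e^(rT) = (336.99 − 17.5866)·e^(0.0797·7/12) = 319.4034 × 1.047589 = 334.6035
Value (long) = (F − K)·e^(−rT) = (334.6035 − 332.70) × 0.954573 = 1.8170
Short position value = −(long value) = -kr 1.82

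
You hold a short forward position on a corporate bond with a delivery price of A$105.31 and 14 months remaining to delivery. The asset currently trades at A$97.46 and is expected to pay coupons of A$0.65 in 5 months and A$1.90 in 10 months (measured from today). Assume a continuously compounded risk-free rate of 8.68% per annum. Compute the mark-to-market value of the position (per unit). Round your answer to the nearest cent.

A$0.10

PV(remaining coupons) I = 0.65·e^(−0.0868·5/12) + 1.90·e^(−0.0868·10/12) = 2.3943
Current forward F = (S − I)·e^(rT) = (97.46 − 2.3943)·e^(0.0868·14/12) = 95.0657 × 1.106572 = 105.1970
Value (long) = (F − K)·e^(−rT) = (105.1970 − 105.31) × 0.903692 = -0.1021
Short position value = −(long value) = A$0.10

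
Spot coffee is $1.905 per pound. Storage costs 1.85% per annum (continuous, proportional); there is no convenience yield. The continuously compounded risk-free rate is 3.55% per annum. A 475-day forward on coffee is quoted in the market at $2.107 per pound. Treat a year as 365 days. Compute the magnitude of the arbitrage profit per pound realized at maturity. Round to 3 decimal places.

Fair forward: F* = S·e^(carry·T), with carry = (r + u) = 0.0355 + 0.0185 = 0.0540
F* = 1.905 · e^(0.0540 × 475/365) = 1.905 · e^0.070274 = 1.905 × 1.072802 = $2.0437
Market $2.107 > fair $2.0437: forward overpriced → cash-and-carry (buy spot, short the forward).
At maturity, profit = |F_mkt − F*| = |2.107 − 2.0437| = $0.063 per pound

$0.063 per pound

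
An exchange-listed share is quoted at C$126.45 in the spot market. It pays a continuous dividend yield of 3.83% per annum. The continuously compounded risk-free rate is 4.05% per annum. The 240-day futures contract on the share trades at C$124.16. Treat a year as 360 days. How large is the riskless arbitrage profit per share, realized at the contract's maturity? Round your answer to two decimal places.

C$2.48 per share

Fair futures: F* = S·e^(carry·T), with carry = (r − q) = 0.0405 − 0.0383 = 0.0022
F* = 126.45 · e^(0.0022 × 240/360) = 126.45 · e^0.001467 = 126.45 × 1.001468 = C$126.6356
Market C$124.16 < fair C$126.6356: forward underpriced → reverse cash-and-carry (short spot, go long the forward).
At maturity, profit = |F_mkt − F*| = |124.16 − 126.6356| = C$2.48 per share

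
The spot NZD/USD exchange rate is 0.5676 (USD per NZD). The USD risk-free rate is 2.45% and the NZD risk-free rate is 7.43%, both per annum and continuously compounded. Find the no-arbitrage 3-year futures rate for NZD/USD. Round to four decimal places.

F = S·e^((r_USD − r_NZD)T) = 0.5676 · e^((0.0245 − 0.0743) × 3)
= 0.5676 · e^-0.149400 = 0.5676 × 0.861225
F = 0.4888 USD per NZD

0.4888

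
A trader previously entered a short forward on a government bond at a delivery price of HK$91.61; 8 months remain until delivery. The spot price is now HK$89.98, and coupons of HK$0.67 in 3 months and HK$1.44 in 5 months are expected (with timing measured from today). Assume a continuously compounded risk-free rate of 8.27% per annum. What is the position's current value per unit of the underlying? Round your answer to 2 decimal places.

PV(remaining coupons) I = 0.67·e^(−0.0827·3/12) + 1.44·e^(−0.0827·5/12) = 2.0475
Current forward F = (S − I)·e^(rT) = (89.98 − 2.0475)·e^(0.0827·8/12) = 87.9325 × 1.056681 = 92.9166
Value (long) = (F − K)·e^(−rT) = (92.9166 − 91.61) × 0.946359 = 1.2365
Short position value = −(long value) = -HK$1.24

-HK$1.24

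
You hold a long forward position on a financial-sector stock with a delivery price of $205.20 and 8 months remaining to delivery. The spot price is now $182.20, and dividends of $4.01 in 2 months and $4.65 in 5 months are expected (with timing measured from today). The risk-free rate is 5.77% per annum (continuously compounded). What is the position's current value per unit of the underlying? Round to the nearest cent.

PV(remaining dividends) I = 4.01·e^(−0.0577·2/12) + 4.65·e^(−0.0577·5/12) = 8.5112
Current forward F = (S − I)·e^(rT) = (182.20 − 8.5112)·e^(0.0577·8/12) = 173.6888 × 1.039216 = 180.5002
Value (long) = (F − K)·e^(−rT) = (180.5002 − 205.20) × 0.962264 = -23.7677
Value = -$23.77

-$23.77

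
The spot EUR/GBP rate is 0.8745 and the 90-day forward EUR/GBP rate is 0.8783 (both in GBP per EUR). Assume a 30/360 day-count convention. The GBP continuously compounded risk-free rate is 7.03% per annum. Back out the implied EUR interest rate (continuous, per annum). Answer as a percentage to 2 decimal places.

5.30%

F = S·e^((r_GBP − r_EUR)T) ⇒ r_EUR = r_GBP − ln(F/S)/T
ln(0.8783/0.8745) = 0.004336; /(90/360) = 0.017344
r_EUR = 0.0703 − 0.017344 = 0.052956
r_EUR = 5.30%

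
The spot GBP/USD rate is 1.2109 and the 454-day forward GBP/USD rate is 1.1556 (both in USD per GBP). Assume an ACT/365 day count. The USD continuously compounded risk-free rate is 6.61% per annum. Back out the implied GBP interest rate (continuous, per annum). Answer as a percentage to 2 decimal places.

10.37%

F = S·e^((r_USD − r_GBP)T) ⇒ r_GBP = r_USD − ln(F/S)/T
ln(1.1556/1.2109) = -0.046744; /(454/365) = -0.037581
r_GBP = 0.0661 + 0.037581 = 0.103681
r_GBP = 10.37%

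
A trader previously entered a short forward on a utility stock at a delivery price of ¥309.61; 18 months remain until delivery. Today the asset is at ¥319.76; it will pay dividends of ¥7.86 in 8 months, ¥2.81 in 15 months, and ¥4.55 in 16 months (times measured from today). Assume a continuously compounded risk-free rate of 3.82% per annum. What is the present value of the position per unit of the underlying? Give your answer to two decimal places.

-¥12.73

PV(remaining dividends) I = 7.86·e^(−0.0382·8/12) + 2.81·e^(−0.0382·15/12) + 4.55·e^(−0.0382·16/12) = 14.6654
Current forward F = (S − I)·e^(rT) = (319.76 − 14.6654)·e^(0.0382·18/12) = 305.0946 × 1.058973 = 323.0869
Value (long) = (F − K)·e^(−rT) = (323.0869 − 309.61) × 0.944311 = 12.7264
Short position value = −(long value) = -¥12.73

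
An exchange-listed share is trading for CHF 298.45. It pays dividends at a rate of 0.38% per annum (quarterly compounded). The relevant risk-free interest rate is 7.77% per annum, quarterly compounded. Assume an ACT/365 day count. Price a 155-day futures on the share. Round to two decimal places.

F = S · (1+r/4)^(4T) / (1+q/4)^(4T)
= 298.45 × 1.033219 / 1.001614 = 298.45 × 1.031554
F = CHF 307.87

CHF 307.87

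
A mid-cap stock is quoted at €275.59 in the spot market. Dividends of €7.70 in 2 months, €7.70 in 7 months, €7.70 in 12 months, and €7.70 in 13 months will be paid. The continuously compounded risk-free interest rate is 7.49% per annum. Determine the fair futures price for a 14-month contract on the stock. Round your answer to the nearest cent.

€268.87

PV(dividends) I = 7.70·e^(−0.0749·2/12) + 7.70·e^(−0.0749·7/12) + 7.70·e^(−0.0749·12/12) + 7.70·e^(−0.0749·13/12)
I = 7.6045 + 7.3708 + 7.1443 + 7.0999 = 29.2195
F = (S − I)·e^(rT) = (275.59 − 29.2195) · e^(0.0749·14/12)
= 246.3705 · e^0.087383 = 246.3705 × 1.091315 = €268.87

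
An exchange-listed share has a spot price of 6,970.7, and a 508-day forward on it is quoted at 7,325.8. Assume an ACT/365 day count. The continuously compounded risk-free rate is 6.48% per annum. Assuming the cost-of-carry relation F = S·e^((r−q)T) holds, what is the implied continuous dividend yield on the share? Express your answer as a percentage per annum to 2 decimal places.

From F = S·e^((r−q)T): (r − q) = ln(F/S)/T
ln(7325.8/6970.7) = ln(1.050942) = 0.049687
(r − q) = 0.049687 / (508/365) = 0.035700
q = r − ln(F/S)/T = 0.0648 − 0.035700 = 0.029100
q = 2.91%

2.91%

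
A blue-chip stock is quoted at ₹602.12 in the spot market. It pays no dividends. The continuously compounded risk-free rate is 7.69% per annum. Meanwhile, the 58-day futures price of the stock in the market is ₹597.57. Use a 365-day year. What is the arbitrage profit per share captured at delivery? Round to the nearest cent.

₹11.95 per share

Fair futures: F* = S·e^(carry·T), with carry = r = 0.0769
F* = 602.12 · e^(0.0769 × 58/365) = 602.12 · e^0.012220 = 602.12 × 1.012295 = ₹609.5231
Market ₹597.57 < fair ₹609.5231: forward underpriced → reverse cash-and-carry (short spot, go long the forward).
At maturity, profit = |F_mkt − F*| = |597.57 − 609.5231| = ₹11.95 per share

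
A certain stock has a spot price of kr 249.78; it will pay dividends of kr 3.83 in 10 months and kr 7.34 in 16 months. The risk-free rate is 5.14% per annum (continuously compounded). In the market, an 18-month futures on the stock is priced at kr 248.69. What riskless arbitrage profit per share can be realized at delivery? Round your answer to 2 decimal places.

PV(dividends) I = 3.83·e^(−0.0514·10/12) + 7.34·e^(−0.0514·16/12) = 10.5232
Fair futures F* = (S − I)·e^(rT) = (249.78 − 10.5232)·e^0.077100 = 239.2568 × 1.080150 = 258.4332
Market kr 248.69 < fair 258.4332: forward underpriced → reverse cash-and-carry (short the stock, invest proceeds at r, pay the dividends, go long the forward).
Profit at T = |F_mkt − F*| = |248.69 − 258.4332| = kr 9.74 per share

kr 9.74 per share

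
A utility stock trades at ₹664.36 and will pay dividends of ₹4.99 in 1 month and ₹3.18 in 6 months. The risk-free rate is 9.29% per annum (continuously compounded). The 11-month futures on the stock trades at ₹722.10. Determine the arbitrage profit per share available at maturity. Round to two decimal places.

PV(dividends) I = 4.99·e^(−0.0929·1/12) + 3.18·e^(−0.0929·6/12) = 7.9872
Fair futures F* = (S − I)·e^(rT) = (664.36 − 7.9872)·e^0.085158 = 656.3728 × 1.088889 = 714.7171
Market ₹722.10 > fair 714.7171: forward overpriced → cash-and-carry (borrow at r, buy the stock and collect the dividends, short the forward).
Profit at T = |F_mkt − F*| = |722.10 − 714.7171| = ₹7.38 per share

₹7.38 per share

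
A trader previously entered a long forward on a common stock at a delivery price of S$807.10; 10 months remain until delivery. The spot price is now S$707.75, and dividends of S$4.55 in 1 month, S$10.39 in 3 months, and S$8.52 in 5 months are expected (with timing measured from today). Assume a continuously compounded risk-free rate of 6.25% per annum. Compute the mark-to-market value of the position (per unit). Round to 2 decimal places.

-S$81.45

PV(remaining dividends) I = 4.55·e^(−0.0625·1/12) + 10.39·e^(−0.0625·3/12) + 8.52·e^(−0.0625·5/12) = 23.0563
Current forward F = (S − I)·e^(rT) = (707.75 − 23.0563)·e^(0.0625·10/12) = 684.6937 × 1.053464 = 721.3002
Value (long) = (F − K)·e^(−rT) = (721.3002 − 807.10) × 0.949250 = -81.4455
Value = -S$81.45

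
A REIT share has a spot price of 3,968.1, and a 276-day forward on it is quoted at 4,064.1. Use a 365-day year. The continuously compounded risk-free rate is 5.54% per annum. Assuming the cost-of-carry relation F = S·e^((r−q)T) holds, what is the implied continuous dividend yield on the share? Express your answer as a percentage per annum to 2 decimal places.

From F = S·e^((r−q)T): (r − q) = ln(F/S)/T
ln(4064.1/3968.1) = ln(1.024193) = 0.023905
(r − q) = 0.023905 / (276/365) = 0.031613
q = r − ln(F/S)/T = 0.0554 − 0.031613 = 0.023787
q = 2.38%

2.38%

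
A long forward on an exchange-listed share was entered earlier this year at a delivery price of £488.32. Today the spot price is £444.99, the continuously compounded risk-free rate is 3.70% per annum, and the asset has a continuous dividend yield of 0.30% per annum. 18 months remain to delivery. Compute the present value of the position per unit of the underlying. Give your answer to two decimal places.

-£18.96

Current fair forward for the remaining 18 months: F = S·e^((r − q)·T), (r − q) = 0.0370 − 0.0030 = 0.0340
F = 444.99 · e^(0.0340 × 18/12) = 444.99 × 1.052323 = 468.2732
Value of long forward = (F − K)·e^(−rT) = (468.2732 − 488.32) · e^(−0.0370·18/12)
= -20.0468 × 0.946012 = -18.96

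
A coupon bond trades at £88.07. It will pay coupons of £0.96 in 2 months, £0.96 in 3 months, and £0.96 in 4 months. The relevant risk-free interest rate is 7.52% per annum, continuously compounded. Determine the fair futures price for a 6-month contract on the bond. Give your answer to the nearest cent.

£88.51

PV(coupons) I = 0.96·e^(−0.0752·2/12) + 0.96·e^(−0.0752·3/12) + 0.96·e^(−0.0752·4/12)
I = 0.9480 + 0.9421 + 0.9362 = 2.8263
F = (S − I)·e^(rT) = (88.07 − 2.8263) · e^(0.0752·6/12)
= 85.2437 · e^0.037600 = 85.2437 × 1.038316 = £88.51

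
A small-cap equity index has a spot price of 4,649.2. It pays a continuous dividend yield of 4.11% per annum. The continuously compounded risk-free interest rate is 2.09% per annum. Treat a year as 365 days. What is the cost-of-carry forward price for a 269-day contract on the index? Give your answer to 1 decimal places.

4,580.5

F = S·e^((r − q)T) = 4649.2 · e^((0.0209 − 0.0411) × 269/365)
= 4649.2 · e^-0.014887 = 4649.2 × 0.985223
F = 4,580.5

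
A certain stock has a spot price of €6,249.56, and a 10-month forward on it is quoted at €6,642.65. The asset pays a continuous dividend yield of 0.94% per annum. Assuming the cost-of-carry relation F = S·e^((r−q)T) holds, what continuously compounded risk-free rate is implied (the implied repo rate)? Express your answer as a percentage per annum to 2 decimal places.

From F = S·e^((r−q)T): (r − q) = ln(F/S)/T
ln(6642.65/6249.56) = ln(1.062899) = 0.061000
(r − q) = 0.061000 / (10/12) = 0.073200
r = ln(F/S)/T + q = 0.073200 + 0.0094 = 0.082600
r = 8.26%

8.26%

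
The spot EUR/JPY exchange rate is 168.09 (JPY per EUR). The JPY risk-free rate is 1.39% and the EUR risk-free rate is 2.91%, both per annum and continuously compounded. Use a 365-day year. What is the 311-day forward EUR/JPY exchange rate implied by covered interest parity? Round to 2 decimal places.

165.93

F = S·e^((r_JPY − r_EUR)T) = 168.09 · e^((0.0139 − 0.0291) × 311/365)
= 168.09 · e^-0.012951 = 168.09 × 0.987133
F = 165.93 JPY per EUR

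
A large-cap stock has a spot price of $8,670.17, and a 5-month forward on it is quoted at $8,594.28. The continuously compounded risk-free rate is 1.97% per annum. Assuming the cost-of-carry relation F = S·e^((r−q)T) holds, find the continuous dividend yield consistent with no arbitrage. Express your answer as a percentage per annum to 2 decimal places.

4.08%

From F = S·e^((r−q)T): (r − q) = ln(F/S)/T
ln(8594.28/8670.17) = ln(0.991247) = -0.008792
(r − q) = -0.008792 / (5/12) = -0.021101
q = r − ln(F/S)/T = 0.0197 + 0.021101 = 0.040801
q = 4.08%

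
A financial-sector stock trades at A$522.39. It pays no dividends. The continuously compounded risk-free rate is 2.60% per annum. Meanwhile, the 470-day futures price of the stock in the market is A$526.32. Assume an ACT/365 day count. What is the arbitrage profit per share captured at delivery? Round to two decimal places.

A$13.86 per share

Fair futures: F* = S·e^(carry·T), with carry = r = 0.0260
F* = 522.39 · e^(0.0260 × 470/365) = 522.39 · e^0.033479 = 522.39 × 1.034046 = A$540.1753
Market A$526.32 < fair A$540.1753: forward underpriced → reverse cash-and-carry (short spot, go long the forward).
At maturity, profit = |F_mkt − F*| = |526.32 − 540.1753| = A$13.86 per share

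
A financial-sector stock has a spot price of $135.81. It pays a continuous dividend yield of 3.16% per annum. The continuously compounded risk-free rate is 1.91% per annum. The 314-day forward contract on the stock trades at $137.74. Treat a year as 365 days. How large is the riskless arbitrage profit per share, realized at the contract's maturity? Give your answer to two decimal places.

Fair forward: F* = S·e^(carry·T), with carry = (r − q) = 0.0191 − 0.0316 = -0.0125
F* = 135.81 · e^(-0.0125 × 314/365) = 135.81 · e^-0.010753 = 135.81 × 0.989305 = $134.3575
Market $137.74 > fair $134.3575: forward overpriced → cash-and-carry (buy spot, short the forward).
At maturity, profit = |F_mkt − F*| = |137.74 − 134.3575| = $3.38 per share

$3.38 per share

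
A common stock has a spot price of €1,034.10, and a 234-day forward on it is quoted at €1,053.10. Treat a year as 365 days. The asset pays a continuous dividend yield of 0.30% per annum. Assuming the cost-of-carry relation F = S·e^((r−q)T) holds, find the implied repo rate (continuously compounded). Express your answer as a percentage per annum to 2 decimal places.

From F = S·e^((r−q)T): (r − q) = ln(F/S)/T
ln(1053.10/1034.10) = ln(1.018373) = 0.018206
(r − q) = 0.018206 / (234/365) = 0.028398
r = ln(F/S)/T + q = 0.028398 + 0.0030 = 0.031398
r = 3.14%

3.14%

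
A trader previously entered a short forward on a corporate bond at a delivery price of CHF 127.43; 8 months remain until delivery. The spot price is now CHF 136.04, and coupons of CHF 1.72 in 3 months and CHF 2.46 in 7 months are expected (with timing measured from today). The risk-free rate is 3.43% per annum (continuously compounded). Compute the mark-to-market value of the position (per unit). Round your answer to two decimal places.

-CHF 7.37

PV(remaining coupons) I = 1.72·e^(−0.0343·3/12) + 2.46·e^(−0.0343·7/12) = 4.1166
Current forward F = (S − I)·e^(rT) = (136.04 − 4.1166)·e^(0.0343·8/12) = 131.9234 × 1.023130 = 134.9748
Value (long) = (F − K)·e^(−rT) = (134.9748 − 127.43) × 0.977393 = 7.3742
Short position value = −(long value) = -CHF 7.37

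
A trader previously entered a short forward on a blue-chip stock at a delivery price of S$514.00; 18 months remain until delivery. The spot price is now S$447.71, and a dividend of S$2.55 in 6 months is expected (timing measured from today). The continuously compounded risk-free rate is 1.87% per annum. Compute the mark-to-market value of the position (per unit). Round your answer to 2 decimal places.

S$54.60

PV(remaining dividends) I = 2.55·e^(−0.0187·6/12) = 2.5263
Current forward F = (S − I)·e^(rT) = (447.71 − 2.5263)·e^(0.0187·18/12) = 445.1837 × 1.028447 = 457.8478
Value (long) = (F − K)·e^(−rT) = (457.8478 − 514.00) × 0.972340 = -54.5990
Short position value = −(long value) = S$54.60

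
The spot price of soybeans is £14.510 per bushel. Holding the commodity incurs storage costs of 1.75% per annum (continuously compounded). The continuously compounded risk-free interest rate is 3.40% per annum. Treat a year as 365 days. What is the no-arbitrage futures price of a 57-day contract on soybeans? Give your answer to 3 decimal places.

£14.627 per bushel

Net carry = r + u − y = 0.0340 + 0.0175 − 0.0000 = 0.0515
F = S·e^((r+u−y)T) = 14.510 · e^(0.0515 × 57/365) = 14.510 · e^0.008042
= 14.510 × 1.008074 = £14.627 per bushel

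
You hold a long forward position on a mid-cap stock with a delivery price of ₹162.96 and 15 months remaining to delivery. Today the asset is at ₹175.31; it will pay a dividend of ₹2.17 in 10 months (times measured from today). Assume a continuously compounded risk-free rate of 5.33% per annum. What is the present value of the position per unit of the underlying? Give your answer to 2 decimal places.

PV(remaining dividends) I = 2.17·e^(−0.0533·10/12) = 2.0757
Current forward F = (S − I)·e^(rT) = (175.31 − 2.0757)·e^(0.0533·15/12) = 173.2343 × 1.068895 = 185.1693
Value (long) = (F − K)·e^(−rT) = (185.1693 − 162.96) × 0.935546 = 20.7778
Value = ₹20.78

₹20.78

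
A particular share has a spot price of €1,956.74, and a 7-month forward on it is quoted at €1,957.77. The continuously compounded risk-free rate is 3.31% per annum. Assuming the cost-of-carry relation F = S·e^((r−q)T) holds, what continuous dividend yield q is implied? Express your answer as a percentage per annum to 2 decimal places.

From F = S·e^((r−q)T): (r − q) = ln(F/S)/T
ln(1957.77/1956.74) = ln(1.000526) = 0.000526
(r − q) = 0.000526 / (7/12) = 0.000902
q = r − ln(F/S)/T = 0.0331 − 0.000902 = 0.032198
q = 3.22%

3.22%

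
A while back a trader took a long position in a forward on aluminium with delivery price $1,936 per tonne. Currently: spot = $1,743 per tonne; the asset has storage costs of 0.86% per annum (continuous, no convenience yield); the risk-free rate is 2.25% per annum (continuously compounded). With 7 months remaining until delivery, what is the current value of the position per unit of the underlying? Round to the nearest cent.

Current fair forward for the remaining 7 months: F = S·e^((r + u)·T), (r + u) = 0.0225 + 0.0086 = 0.0311
F = 1743 · e^(0.0311 × 7/12) = 1743 × 1.01830723 = 1774.9095
Value of long forward = (F − K)·e^(−rT) = (1774.9095 − 1936) · e^(−0.0225·7/12)
= -161.0905 × 0.98696076 = -158.99

-$158.99 per tonne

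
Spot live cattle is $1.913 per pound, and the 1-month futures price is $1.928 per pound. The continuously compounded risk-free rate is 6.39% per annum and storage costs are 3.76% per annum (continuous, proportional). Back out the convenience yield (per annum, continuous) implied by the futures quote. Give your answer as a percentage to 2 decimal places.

0.78%

F = S·e^((r+u−y)T) ⇒ (r+u−y) = ln(F/S)/T
ln(1.928/1.913) = 0.007811; /T ⇒ 0.093732
y = r + u − ln(F/S)/T = 0.0639 + 0.0376 − 0.093732 = 0.007768
y = 0.78%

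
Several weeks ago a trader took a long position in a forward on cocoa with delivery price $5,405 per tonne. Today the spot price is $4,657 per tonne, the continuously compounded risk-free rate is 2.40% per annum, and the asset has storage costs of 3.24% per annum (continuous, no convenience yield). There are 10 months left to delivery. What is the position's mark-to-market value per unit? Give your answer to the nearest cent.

Current fair forward for the remaining 10 months: F = S·e^((r + u)·T), (r + u) = 0.0240 + 0.0324 = 0.0564
F = 4657 · e^(0.0564 × 10/12) = 4657 × 1.04812201 = 4881.1042
Value of long forward = (F − K)·e^(−rT) = (4881.1042 − 5405) · e^(−0.0240·10/12)
= -523.8958 × 0.98019867 = -513.52

-$513.52 per tonne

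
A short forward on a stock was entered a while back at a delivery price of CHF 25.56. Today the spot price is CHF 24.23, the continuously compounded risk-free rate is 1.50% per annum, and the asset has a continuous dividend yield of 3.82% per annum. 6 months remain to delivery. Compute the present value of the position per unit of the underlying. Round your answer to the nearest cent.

CHF 1.60

Current fair forward for the remaining 6 months: F = S·e^((r − q)·T), (r − q) = 0.0150 − 0.0382 = -0.0232
F = 24.23 · e^(-0.0232 × 6/12) = 24.23 × 0.988467 = 23.9506
Value of long forward = (F − K)·e^(−rT) = (23.9506 − 25.56) · e^(−0.0150·6/12)
= -1.6094 × 0.992528 = -1.60
Short position value = −(long value) = CHF 1.60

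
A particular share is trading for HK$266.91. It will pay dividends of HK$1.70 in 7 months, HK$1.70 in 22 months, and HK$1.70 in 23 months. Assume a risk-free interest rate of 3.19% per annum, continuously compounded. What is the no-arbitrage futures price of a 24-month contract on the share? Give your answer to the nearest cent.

PV(dividends) I = 1.70·e^(−0.0319·7/12) + 1.70·e^(−0.0319·22/12) + 1.70·e^(−0.0319·23/12)
I = 1.6687 + 1.6034 + 1.5992 = 4.8713
F = (S − I)·e^(rT) = (266.91 − 4.8713) · e^(0.0319·24/12)
= 262.0387 · e^0.063800 = 262.0387 × 1.065879 = HK$279.30

HK$279.30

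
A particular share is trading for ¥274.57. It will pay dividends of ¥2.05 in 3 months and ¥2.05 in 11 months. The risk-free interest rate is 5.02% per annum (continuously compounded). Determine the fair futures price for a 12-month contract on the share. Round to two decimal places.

¥284.52

PV(dividends) I = 2.05·e^(−0.0502·3/12) + 2.05·e^(−0.0502·11/12)
I = 2.0244 + 1.9578 = 3.9822
F = (S − I)·e^(rT) = (274.57 − 3.9822) · e^(0.0502·12/12)
= 270.5878 · e^0.050200 = 270.5878 × 1.051481 = ¥284.52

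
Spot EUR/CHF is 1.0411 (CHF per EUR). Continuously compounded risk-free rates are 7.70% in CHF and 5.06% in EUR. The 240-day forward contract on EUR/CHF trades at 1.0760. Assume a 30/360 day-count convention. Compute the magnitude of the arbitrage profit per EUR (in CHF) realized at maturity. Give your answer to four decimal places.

Fair forward: F* = S·e^(carry·T), with carry = (r_CHF − r_EUR) = 0.0770 − 0.0506 = 0.0264
F* = 1.0411 · e^(0.0264 × 240/360) = 1.0411 · e^0.017600 = 1.0411 × 1.017756 = 1.0596
Market 1.0760 > fair 1.0596: forward overpriced → cash-and-carry (buy spot, short the forward).
At maturity, profit = |F_mkt − F*| = |1.0760 − 1.0596| = 0.0164 per EUR (in CHF)

0.0164 per EUR (in CHF)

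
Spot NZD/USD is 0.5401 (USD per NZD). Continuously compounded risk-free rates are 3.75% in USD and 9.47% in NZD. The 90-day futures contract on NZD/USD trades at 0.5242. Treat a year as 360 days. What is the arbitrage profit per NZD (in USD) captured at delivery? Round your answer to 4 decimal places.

Fair futures: F* = S·e^(carry·T), with carry = (r_USD − r_NZD) = 0.0375 − 0.0947 = -0.0572
F* = 0.5401 · e^(-0.0572 × 90/360) = 0.5401 · e^-0.014300 = 0.5401 × 0.985802 = 0.5324
Market 0.5242 < fair 0.5324: forward underpriced → reverse cash-and-carry (short spot, go long the forward).
At maturity, profit = |F_mkt − F*| = |0.5242 − 0.5324| = 0.0082 per NZD (in USD)

0.0082 per NZD (in USD)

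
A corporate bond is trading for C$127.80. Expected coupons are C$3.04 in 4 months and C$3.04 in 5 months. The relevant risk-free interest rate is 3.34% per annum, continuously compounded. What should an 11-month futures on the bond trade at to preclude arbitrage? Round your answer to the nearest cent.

C$125.58

PV(coupons) I = 3.04·e^(−0.0334·4/12) + 3.04·e^(−0.0334·5/12)
I = 3.0063 + 2.9980 = 6.0043
F = (S − I)·e^(rT) = (127.80 − 6.0043) · e^(0.0334·11/12)
= 121.7957 · e^0.030617 = 121.7957 × 1.031091 = C$125.58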